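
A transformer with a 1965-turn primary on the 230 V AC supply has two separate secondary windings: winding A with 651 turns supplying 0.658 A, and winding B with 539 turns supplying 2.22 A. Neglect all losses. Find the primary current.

I_p ≈ 0.827 A

V_A = 230 × 651/1965 = 76.198 V; V_B = 230 × 539/1965 = 63.089 V.
P_out = V_A I_A + V_B I_B = 76.198×0.658 + 63.089×2.22 = 50.139 + 140.06 = 190.20 W.
Ideal ⇒ P_in = P_out, so I_p = P_out/V_p = 190.20/230 = 0.827 A.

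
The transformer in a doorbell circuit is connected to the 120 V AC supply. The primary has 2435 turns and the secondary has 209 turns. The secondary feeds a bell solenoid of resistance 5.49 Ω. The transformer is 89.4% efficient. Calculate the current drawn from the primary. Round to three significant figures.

V_s = 120 × 209/2435 = 10.300 V.
I_s = V_s/R = 10.300/5.49 = 1.8761 A.
P_out = V_s I_s = 10.300 × 1.8761 = 19.323 W.
P_in = P_out/η = 19.323/0.894 = 21.615 W.
I_p = P_in/V_p = 21.615/120 = 0.180 A.

I_p ≈ 0.180 A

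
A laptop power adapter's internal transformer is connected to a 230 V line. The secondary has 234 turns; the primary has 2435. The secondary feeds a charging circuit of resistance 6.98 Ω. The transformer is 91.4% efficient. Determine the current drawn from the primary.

I_p ≈ 0.333 A

V_s = 230 × 234/2435 = 22.103 V.
I_s = V_s/R = 22.103/6.98 = 3.1666 A.
P_out = V_s I_s = 22.103 × 3.1666 = 69.990 W.
P_in = P_out/η = 69.990/0.914 = 76.575 W.
I_p = P_in/V_p = 76.575/230 = 0.333 A.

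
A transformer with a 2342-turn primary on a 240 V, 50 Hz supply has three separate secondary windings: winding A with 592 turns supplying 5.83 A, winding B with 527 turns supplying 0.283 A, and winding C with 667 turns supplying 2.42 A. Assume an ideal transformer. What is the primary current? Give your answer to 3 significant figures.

V_A = 240 × 592/2342 = 60.666 V; V_B = 240 × 527/2342 = 54.005 V; V_C = 240 × 667/2342 = 68.352 V.
P_out = V_A I_A + V_B I_B + V_C I_C = 60.666×5.83 + 54.005×0.283 + 68.352×2.42 = 353.68 + 15.283 + 165.41 = 534.38 W.
Ideal ⇒ P_in = P_out, so I_p = P_out/V_p = 534.38/240 = 2.23 A.

I_p ≈ 2.23 A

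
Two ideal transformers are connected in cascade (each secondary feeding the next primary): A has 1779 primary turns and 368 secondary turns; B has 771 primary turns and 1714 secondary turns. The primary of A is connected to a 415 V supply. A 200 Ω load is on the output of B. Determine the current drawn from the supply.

Secondary of A: V = 415.00 × 368/1779 = 85.846 V.
Secondary of B: V = 85.846 × 1714/771 = 190.84 V.
I_load = 190.84/200 = 0.95422 A, so P_out = 190.84 × 0.95422 = 182.11 W.
All ideal ⇒ P_in = P_out, so I_supply = 182.11/415 = 0.439 A.

I_supply ≈ 0.439 A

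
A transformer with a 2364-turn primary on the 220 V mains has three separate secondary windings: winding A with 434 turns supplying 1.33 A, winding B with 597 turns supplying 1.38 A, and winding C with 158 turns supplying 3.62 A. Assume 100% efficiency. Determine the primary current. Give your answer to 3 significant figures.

I_p ≈ 0.835 A

V_A = 220 × 434/2364 = 40.389 V; V_B = 220 × 597/2364 = 55.558 V; V_C = 220 × 158/2364 = 14.704 V.
P_out = V_A I_A + V_B I_B + V_C I_C = 40.389×1.33 + 55.558×1.38 + 14.704×3.62 = 53.718 + 76.671 + 53.228 = 183.62 W.
Ideal ⇒ P_in = P_out, so I_p = P_out/V_p = 183.62/220 = 0.835 A.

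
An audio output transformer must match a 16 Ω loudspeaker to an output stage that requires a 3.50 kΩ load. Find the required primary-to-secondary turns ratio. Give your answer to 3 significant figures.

N_p/N_s ≈ 14.8

Z_p/Z_s = (N_p/N_s)², so N_p/N_s = √(3500/16) = √219 = 14.8.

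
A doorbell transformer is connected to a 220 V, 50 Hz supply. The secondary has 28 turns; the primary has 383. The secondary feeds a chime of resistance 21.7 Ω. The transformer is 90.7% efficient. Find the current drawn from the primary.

V_s = 220 × 28/383 = 16.084 V.
I_s = V_s/R = 16.084/21.7 = 0.74118 A.
P_out = V_s I_s = 16.084 × 0.74118 = 11.921 W.
P_in = P_out/η = 11.921/0.907 = 13.143 W.
I_p = P_in/V_p = 13.143/220 = 0.0597 A.

I_p ≈ 0.0597 A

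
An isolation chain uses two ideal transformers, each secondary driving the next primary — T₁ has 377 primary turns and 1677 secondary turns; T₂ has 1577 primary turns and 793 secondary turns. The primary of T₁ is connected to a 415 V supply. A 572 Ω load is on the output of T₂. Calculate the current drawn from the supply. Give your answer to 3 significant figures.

Secondary of T₁: V = 415.00 × 1677/377 = 1846.0 V.
Secondary of T₂: V = 1846.0 × 793/1577 = 928.28 V.
I_load = 928.28/572 = 1.6229 A, so P_out = 928.28 × 1.6229 = 1506.5 W.
All ideal ⇒ P_in = P_out, so I_supply = 1506.5/415 = 3.63 A.

I_supply ≈ 3.63 A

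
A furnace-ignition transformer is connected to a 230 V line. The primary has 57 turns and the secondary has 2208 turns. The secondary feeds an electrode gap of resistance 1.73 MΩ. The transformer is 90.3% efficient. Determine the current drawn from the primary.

I_p ≈ 0.221 A

V_s = 230 × 2208/57 = 8909.5 V.
I_s = V_s/R = 8909.5/(1.73×10^6) = 0.0051500 A.
P_out = V_s I_s = 8909.5 × 0.0051500 = 45.884 W.
P_in = P_out/η = 45.884/0.903 = 50.812 W.
I_p = P_in/V_p = 50.812/230 = 0.221 A.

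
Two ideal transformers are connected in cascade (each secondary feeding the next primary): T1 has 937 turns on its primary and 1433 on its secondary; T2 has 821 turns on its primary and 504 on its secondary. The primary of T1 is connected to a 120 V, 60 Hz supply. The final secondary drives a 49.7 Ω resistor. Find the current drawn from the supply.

After T1: V = 120.00 × 1433/937 = 183.52 V.
After T2: V = 183.52 × 504/821 = 112.66 V.
I_load = 112.66/49.7 = 2.2668 A, so P_out = 112.66 × 2.2668 = 255.38 W.
All ideal ⇒ P_in = P_out, so I_supply = 255.38/120 = 2.13 A.

I_supply ≈ 2.13 A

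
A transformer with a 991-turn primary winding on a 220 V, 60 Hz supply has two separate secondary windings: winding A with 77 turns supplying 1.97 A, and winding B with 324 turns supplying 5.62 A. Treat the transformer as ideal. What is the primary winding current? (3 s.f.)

I_p ≈ 1.99 A

V_A = 220 × 77/991 = 17.094 V; V_B = 220 × 324/991 = 71.927 V.
P_out = V_A I_A + V_B I_B = 17.094×1.97 + 71.927×5.62 = 33.675 + 404.23 = 437.91 W.
Ideal ⇒ P_in = P_out, so I_p = P_out/V_p = 437.91/220 = 1.99 A.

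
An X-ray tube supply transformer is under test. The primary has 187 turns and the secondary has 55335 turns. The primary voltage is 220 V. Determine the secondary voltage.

V_s ≈ 65100 V

V_s/V_p = N_s/N_p, so V_s = 220 × 55335/187 = 65100 V.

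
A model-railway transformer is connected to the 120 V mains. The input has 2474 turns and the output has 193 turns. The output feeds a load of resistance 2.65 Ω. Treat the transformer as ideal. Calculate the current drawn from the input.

I_in ≈ 0.276 A

V_out = V_in × N_out/N_in = 120 × 193/2474 = 9.3614 V.
I_out = V_out/R = 9.3614/2.65 = 3.5326 A.
For an ideal transformer I_in N_in = I_out N_out, so I_in = 3.5326 × 193/2474 = 0.276 A.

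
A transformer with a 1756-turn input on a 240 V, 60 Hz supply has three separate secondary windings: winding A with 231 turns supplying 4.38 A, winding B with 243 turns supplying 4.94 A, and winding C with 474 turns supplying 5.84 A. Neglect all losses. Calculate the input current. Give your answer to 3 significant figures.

V_A = 240 × 231/1756 = 31.572 V; V_B = 240 × 243/1756 = 33.212 V; V_C = 240 × 474/1756 = 64.784 V.
P_out = V_A I_A + V_B I_B + V_C I_C = 31.572×4.38 + 33.212×4.94 + 64.784×5.84 = 138.28 + 164.07 + 378.34 = 680.69 W.
Ideal ⇒ P_in = P_out, so I_in = P_out/V_in = 680.69/240 = 2.84 A.

I_in ≈ 2.84 A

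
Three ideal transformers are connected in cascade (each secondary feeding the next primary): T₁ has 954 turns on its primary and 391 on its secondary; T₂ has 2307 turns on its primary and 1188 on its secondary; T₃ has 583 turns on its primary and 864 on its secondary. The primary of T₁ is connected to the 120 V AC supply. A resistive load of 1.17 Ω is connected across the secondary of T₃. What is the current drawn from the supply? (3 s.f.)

Secondary of T₁: V = 120.00 × 391/954 = 49.182 V.
Secondary of T₂: V = 49.182 × 1188/2307 = 25.327 V.
Secondary of T₃: V = 25.327 × 864/583 = 37.534 V.
I_load = 37.534/1.17 = 32.080 A, so P_out = 37.534 × 32.080 = 1204.1 W.
All ideal ⇒ P_in = P_out, so I_supply = 1204.1/120 = 10.0 A.

I_supply ≈ 10.0 A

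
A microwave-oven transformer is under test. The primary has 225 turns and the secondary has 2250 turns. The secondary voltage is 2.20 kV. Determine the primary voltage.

V_p ≈ 220 V

V_p/V_s = N_p/N_s, so V_p = 2200 × 225/2250 = 220 V.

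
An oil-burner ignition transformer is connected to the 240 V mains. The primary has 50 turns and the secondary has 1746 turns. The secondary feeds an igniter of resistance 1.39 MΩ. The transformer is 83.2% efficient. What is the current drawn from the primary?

I_p ≈ 0.253 A

V_s = 240 × 1746/50 = 8380.8 V.
I_s = V_s/R = 8380.8/(1.39×10^6) = 0.0060294 A.
P_out = V_s I_s = 8380.8 × 0.0060294 = 50.531 W.
P_in = P_out/η = 50.531/0.832 = 60.734 W.
I_p = P_in/V_p = 60.734/240 = 0.253 A.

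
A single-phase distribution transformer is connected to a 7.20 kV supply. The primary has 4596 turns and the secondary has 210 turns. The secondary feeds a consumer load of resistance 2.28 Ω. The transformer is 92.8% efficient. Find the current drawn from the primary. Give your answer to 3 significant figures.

I_p ≈ 7.10 A

V_s = 7200 × 210/4596 = 328.98 V.
I_s = V_s/R = 328.98/2.28 = 144.29 A.
P_out = V_s I_s = 328.98 × 144.29 = 47469 W.
P_in = P_out/η = 47469/0.928 = 51152 W.
I_p = P_in/V_p = 51152/7200 = 7.10 A.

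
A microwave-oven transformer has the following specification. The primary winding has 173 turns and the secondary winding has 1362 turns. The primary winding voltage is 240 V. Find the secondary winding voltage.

V_s/V_p = N_s/N_p, so V_s = 240 × 1362/173 = 1890 V.

V_s ≈ 1890 V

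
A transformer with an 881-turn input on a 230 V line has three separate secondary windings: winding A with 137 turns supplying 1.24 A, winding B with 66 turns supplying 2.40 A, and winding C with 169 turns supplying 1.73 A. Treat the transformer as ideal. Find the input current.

V_A = 230 × 137/881 = 35.766 V; V_B = 230 × 66/881 = 17.230 V; V_C = 230 × 169/881 = 44.120 V.
P_out = V_A I_A + V_B I_B + V_C I_C = 35.766×1.24 + 17.230×2.40 + 44.120×1.73 = 44.350 + 41.353 + 76.328 = 162.03 W.
Ideal ⇒ P_in = P_out, so I_in = P_out/V_in = 162.03/230 = 0.704 A.

I_in ≈ 0.704 A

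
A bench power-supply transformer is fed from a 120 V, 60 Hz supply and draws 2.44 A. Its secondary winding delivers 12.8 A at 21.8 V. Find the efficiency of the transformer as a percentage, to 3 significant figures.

η ≈ 95.3%

P_in = 120 × 2.44 = 292.800 W.
P_out = 21.8 × 12.8 = 279.040 W.
η = P_out/P_in = 279.040/292.800 = 0.953.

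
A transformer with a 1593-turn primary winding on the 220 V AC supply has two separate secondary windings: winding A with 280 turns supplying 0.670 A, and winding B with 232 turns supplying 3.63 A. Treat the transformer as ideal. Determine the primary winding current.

I_p ≈ 0.646 A

V_A = 220 × 280/1593 = 38.669 V; V_B = 220 × 232/1593 = 32.040 V.
P_out = V_A I_A + V_B I_B = 38.669×0.670 + 32.040×3.63 = 25.908 + 116.31 = 142.21 W.
Ideal ⇒ P_in = P_out, so I_p = P_out/V_p = 142.21/220 = 0.646 A.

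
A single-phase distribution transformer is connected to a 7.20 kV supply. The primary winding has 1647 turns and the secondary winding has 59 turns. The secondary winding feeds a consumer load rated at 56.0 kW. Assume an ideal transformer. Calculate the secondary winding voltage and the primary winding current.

V_s = V_p × N_s/N_p = 7200 × 59/1647 = 257.92 V.
I_s = P/V_s = 56000/257.92 = 217.12 A.
I_p = I_s × N_s/N_p = 217.12 × 59/1647 = 7.78 A.

V_s ≈ 258 V, I_p ≈ 7.78 A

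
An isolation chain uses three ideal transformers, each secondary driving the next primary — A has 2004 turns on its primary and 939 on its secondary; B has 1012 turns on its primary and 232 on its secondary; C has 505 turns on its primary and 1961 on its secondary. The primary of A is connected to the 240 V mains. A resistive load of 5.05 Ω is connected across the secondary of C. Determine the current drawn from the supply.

Secondary of A: V = 240.00 × 939/2004 = 112.46 V.
Secondary of B: V = 112.46 × 232/1012 = 25.780 V.
Secondary of C: V = 25.780 × 1961/505 = 100.11 V.
I_load = 100.11/5.05 = 19.824 A, so P_out = 100.11 × 19.824 = 1984.5 W.
All ideal ⇒ P_in = P_out, so I_supply = 1984.5/240 = 8.27 A.

I_supply ≈ 8.27 A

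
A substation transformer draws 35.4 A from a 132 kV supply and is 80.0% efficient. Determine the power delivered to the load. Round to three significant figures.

P_out ≈ 3.74×10^6 W

P_in = V_p I_p = 132000 × 35.4 = 4.6728×10^6 W.
P_out = η P_in = 0.800 × 4.6728×10^6 = 3.74×10^6 W.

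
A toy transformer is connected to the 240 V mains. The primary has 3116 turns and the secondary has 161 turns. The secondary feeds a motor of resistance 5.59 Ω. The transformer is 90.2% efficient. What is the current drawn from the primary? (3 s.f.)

V_s = 240 × 161/3116 = 12.401 V.
I_s = V_s/R = 12.401/5.59 = 2.2183 A.
P_out = V_s I_s = 12.401 × 2.2183 = 27.509 W.
P_in = P_out/η = 27.509/0.902 = 30.497 W.
I_p = P_in/V_p = 30.497/240 = 0.127 A.

I_p ≈ 0.127 A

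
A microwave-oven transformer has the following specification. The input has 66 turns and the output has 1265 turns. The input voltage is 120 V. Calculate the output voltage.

V_out ≈ 2300 V

V_out/V_in = N_out/N_in, so V_out = 120 × 1265/66 = 2300 V.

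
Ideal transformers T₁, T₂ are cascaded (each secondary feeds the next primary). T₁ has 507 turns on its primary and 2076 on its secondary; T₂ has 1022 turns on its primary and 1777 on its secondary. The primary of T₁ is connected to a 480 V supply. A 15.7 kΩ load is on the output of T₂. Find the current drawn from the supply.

I_supply ≈ 1.55 A

After T₁: V = 480.00 × 2076/507 = 1965.4 V.
After T₂: V = 1965.4 × 1777/1022 = 3417.4 V.
I_load = 3417.4/15700 = 0.21767 A, so P_out = 3417.4 × 0.21767 = 743.87 W.
All ideal ⇒ P_in = P_out, so I_supply = 743.87/480 = 1.55 A.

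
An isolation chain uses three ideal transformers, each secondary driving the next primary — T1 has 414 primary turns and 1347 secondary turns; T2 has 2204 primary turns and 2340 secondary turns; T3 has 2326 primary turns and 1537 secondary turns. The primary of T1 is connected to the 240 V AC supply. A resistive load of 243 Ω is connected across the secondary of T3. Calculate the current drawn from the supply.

Secondary of T1: V = 240.00 × 1347/414 = 780.87 V.
Secondary of T2: V = 780.87 × 2340/2204 = 829.05 V.
Secondary of T3: V = 829.05 × 1537/2326 = 547.83 V.
I_load = 547.83/243 = 2.2545 A, so P_out = 547.83 × 2.2545 = 1235.1 W.
All ideal ⇒ P_in = P_out, so I_supply = 1235.1/240 = 5.15 A.

I_supply ≈ 5.15 A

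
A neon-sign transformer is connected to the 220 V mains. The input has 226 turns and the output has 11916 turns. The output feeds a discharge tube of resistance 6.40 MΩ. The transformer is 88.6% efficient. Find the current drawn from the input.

I_in ≈ 0.108 A

V_out = 220 × 11916/226 = 11600 V.
I_out = V_out/R = 11600/(6.40×10^6) = 0.0018124 A.
P_out = V_out I_out = 11600 × 0.0018124 = 21.024 W.
P_in = P_out/η = 21.024/0.886 = 23.729 W.
I_in = P_in/V_in = 23.729/220 = 0.108 A.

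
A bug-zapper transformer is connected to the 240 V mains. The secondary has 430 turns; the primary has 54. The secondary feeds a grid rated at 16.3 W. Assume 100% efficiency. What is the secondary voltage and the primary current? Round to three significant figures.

V_s ≈ 1910 V, I_p ≈ 0.0679 A

V_s = V_p × N_s/N_p = 240 × 430/54 = 1911.1 V.
I_s = P/V_s = 16.3/1911.1 = 0.0085291 A.
I_p = I_s × N_s/N_p = 0.0085291 × 430/54 = 0.0679 A.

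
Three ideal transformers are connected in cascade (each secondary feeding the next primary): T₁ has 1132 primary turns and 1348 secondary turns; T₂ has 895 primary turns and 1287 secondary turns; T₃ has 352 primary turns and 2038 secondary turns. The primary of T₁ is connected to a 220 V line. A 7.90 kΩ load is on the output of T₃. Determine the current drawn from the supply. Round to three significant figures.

After T₁: V = 220.00 × 1348/1132 = 261.98 V.
After T₂: V = 261.98 × 1287/895 = 376.72 V.
After T₃: V = 376.72 × 2038/352 = 2181.1 V.
I_load = 2181.1/7900 = 0.27609 A, so P_out = 2181.1 × 0.27609 = 602.20 W.
All ideal ⇒ P_in = P_out, so I_supply = 602.20/220 = 2.74 A.

I_supply ≈ 2.74 A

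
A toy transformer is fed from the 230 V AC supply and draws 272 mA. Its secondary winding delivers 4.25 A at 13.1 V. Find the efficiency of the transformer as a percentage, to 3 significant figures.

η ≈ 89.0%

P_in = 230 × 0.272 = 62.5600 W.
P_out = 13.1 × 4.25 = 55.6750 W.
η = P_out/P_in = 55.6750/62.5600 = 0.890.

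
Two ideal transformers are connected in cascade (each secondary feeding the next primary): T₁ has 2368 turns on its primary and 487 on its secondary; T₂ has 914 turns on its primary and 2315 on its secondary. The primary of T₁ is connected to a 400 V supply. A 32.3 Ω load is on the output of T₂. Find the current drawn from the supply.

I_supply ≈ 3.36 A

After T₁: V = 400.00 × 487/2368 = 82.264 V.
After T₂: V = 82.264 × 2315/914 = 208.36 V.
I_load = 208.36/32.3 = 6.4507 A, so P_out = 208.36 × 6.4507 = 1344.1 W.
All ideal ⇒ P_in = P_out, so I_supply = 1344.1/400 = 3.36 A.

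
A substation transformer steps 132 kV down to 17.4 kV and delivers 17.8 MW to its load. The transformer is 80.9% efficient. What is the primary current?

I_p ≈ 167 A

P_in = P_out/η = 1.78×10^7/0.809 = 2.2002×10^7 W.
I_p = P_in/V_p = 2.2002×10^7/132000 = 167 A.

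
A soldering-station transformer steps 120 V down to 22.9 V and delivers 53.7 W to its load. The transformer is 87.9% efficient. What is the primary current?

P_in = P_out/η = 53.7/0.879 = 61.092 W.
I_p = P_in/V_p = 61.092/120 = 0.509 A.

I_p ≈ 0.509 A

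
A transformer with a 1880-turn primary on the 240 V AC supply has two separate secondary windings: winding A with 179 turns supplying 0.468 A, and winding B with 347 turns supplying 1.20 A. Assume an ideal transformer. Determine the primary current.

I_p ≈ 0.266 A

V_A = 240 × 179/1880 = 22.851 V; V_B = 240 × 347/1880 = 44.298 V.
P_out = V_A I_A + V_B I_B = 22.851×0.468 + 44.298×1.20 = 10.694 + 53.157 = 63.852 W.
Ideal ⇒ P_in = P_out, so I_p = P_out/V_p = 63.852/240 = 0.266 A.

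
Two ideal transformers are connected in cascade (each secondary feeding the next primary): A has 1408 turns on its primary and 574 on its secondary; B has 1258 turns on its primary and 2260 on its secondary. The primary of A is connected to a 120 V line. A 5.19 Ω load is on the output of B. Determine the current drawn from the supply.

I_supply ≈ 12.4 A

Secondary of A: V = 120.00 × 574/1408 = 48.920 V.
Secondary of B: V = 48.920 × 2260/1258 = 87.886 V.
I_load = 87.886/5.19 = 16.934 A, so P_out = 87.886 × 16.934 = 1488.2 W.
All ideal ⇒ P_in = P_out, so I_supply = 1488.2/120 = 12.4 A.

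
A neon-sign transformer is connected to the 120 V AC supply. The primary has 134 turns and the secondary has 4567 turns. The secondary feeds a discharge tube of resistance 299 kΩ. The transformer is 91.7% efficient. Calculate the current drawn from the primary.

I_p ≈ 0.508 A

V_s = 120 × 4567/134 = 4089.9 V.
I_s = V_s/R = 4089.9/299000 = 0.013678 A.
P_out = V_s I_s = 4089.9 × 0.013678 = 55.943 W.
P_in = P_out/η = 55.943/0.917 = 61.006 W.
I_p = P_in/V_p = 61.006/120 = 0.508 A.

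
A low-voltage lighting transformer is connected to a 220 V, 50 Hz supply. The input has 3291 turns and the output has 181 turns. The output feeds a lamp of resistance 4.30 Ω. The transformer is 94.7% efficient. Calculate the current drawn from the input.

V_out = 220 × 181/3291 = 12.100 V.
I_out = V_out/R = 12.100/4.30 = 2.8139 A.
P_out = V_out I_out = 12.100 × 2.8139 = 34.047 W.
P_in = P_out/η = 34.047/0.947 = 35.952 W.
I_in = P_in/V_in = 35.952/220 = 0.163 A.

I_in ≈ 0.163 A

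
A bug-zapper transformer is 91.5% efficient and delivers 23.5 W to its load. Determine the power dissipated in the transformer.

P_in = P_out/η = 23.5/0.915 = 25.6831 W.
P_loss = P_in − P_out = 25.6831 − 23.5 = 2.18 W.

P_loss ≈ 2.18 W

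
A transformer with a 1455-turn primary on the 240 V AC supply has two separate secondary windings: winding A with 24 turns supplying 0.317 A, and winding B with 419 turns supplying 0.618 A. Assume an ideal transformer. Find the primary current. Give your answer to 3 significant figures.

V_A = 240 × 24/1455 = 3.9588 V; V_B = 240 × 419/1455 = 69.113 V.
P_out = V_A I_A + V_B I_B = 3.9588×0.317 + 69.113×0.618 = 1.2549 + 42.712 = 43.967 W.
Ideal ⇒ P_in = P_out, so I_p = P_out/V_p = 43.967/240 = 0.183 A.

I_p ≈ 0.183 A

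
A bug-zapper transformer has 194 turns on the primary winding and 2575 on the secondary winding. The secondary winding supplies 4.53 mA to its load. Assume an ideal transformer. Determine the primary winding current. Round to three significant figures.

For an ideal transformer I_p/I_s = N_s/N_p, so I_p = 0.00453 × 2575/194 = 0.0601 A.

I_p ≈ 0.0601 A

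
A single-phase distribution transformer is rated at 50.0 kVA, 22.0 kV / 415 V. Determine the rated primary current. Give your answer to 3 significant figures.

I_p ≈ 2.27 A

I_p = S/V_p = 50000/22000 = 2.27 A.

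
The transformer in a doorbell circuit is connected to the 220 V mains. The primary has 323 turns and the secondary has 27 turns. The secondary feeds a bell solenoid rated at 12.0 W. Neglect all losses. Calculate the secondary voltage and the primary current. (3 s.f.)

V_s ≈ 18.4 V, I_p ≈ 0.0545 A

V_s = V_p × N_s/N_p = 220 × 27/323 = 18.390 V.
I_s = P/V_s = 12.0/18.390 = 0.65253 A.
I_p = I_s × N_s/N_p = 0.65253 × 27/323 = 0.0545 A.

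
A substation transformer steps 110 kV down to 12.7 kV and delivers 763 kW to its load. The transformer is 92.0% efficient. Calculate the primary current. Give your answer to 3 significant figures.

P_in = P_out/η = 763000/0.920 = 829350 W.
I_p = P_in/V_p = 829350/110000 = 7.54 A.

I_p ≈ 7.54 A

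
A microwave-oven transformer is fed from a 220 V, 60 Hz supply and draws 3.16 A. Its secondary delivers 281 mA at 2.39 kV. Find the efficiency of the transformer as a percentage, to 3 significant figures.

P_in = 220 × 3.16 = 695.200 W.
P_out = 2390 × 0.281 = 671.590 W.
η = P_out/P_in = 671.590/695.200 = 0.966.

η ≈ 96.6%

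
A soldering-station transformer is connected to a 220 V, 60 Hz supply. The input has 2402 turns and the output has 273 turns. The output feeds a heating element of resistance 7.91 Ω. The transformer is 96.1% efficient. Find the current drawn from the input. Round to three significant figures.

V_out = 220 × 273/2402 = 25.004 V.
I_out = V_out/R = 25.004/7.91 = 3.1611 A.
P_out = V_out I_out = 25.004 × 3.1611 = 79.040 W.
P_in = P_out/η = 79.040/0.961 = 82.248 W.
I_in = P_in/V_in = 82.248/220 = 0.374 A.

I_in ≈ 0.374 A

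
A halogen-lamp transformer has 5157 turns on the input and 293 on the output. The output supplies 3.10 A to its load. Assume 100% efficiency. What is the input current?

For an ideal transformer I_in/I_out = N_out/N_in, so I_in = 3.10 × 293/5157 = 0.176 A.

I_in ≈ 0.176 A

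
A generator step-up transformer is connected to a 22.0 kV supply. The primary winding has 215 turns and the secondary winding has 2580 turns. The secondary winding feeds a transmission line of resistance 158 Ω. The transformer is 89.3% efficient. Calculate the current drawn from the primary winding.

I_p ≈ 22500 A

V_s = 22000 × 2580/215 = 264000 V.
I_s = V_s/R = 264000/158 = 1670.9 A.
P_out = V_s I_s = 264000 × 1670.9 = 4.4111×10^8 W.
P_in = P_out/η = 4.4111×10^8/0.893 = 4.9397×10^8 W.
I_p = P_in/V_p = 4.9397×10^8/22000 = 22500 A.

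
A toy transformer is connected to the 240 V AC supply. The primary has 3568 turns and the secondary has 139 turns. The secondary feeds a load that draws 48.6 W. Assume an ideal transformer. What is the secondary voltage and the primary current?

V_s = V_p × N_s/N_p = 240 × 139/3568 = 9.3498 V.
I_s = P/V_s = 48.6/9.3498 = 5.1980 A.
I_p = I_s × N_s/N_p = 5.1980 × 139/3568 = 0.202 A.

V_s ≈ 9.35 V, I_p ≈ 0.202 A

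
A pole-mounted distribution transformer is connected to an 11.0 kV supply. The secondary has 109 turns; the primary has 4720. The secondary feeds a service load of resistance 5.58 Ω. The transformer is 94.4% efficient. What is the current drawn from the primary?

I_p ≈ 1.11 A

V_s = 11000 × 109/4720 = 254.03 V.
I_s = V_s/R = 254.03/5.58 = 45.524 A.
P_out = V_s I_s = 254.03 × 45.524 = 11564 W.
P_in = P_out/η = 11564/0.944 = 12250 W.
I_p = P_in/V_p = 12250/11000 = 1.11 A.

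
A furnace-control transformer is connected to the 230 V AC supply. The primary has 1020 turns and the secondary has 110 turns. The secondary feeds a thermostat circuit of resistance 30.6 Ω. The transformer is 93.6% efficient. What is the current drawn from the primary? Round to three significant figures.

I_p ≈ 0.0934 A

V_s = 230 × 110/1020 = 24.804 V.
I_s = V_s/R = 24.804/30.6 = 0.81059 A.
P_out = V_s I_s = 24.804 × 0.81059 = 20.106 W.
P_in = P_out/η = 20.106/0.936 = 21.480 W.
I_p = P_in/V_p = 21.480/230 = 0.0934 A.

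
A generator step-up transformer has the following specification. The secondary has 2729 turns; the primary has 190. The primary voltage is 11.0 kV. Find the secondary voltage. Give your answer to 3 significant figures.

V_s/V_p = N_s/N_p, so V_s = 11000 × 2729/190 = 158000 V.

V_s ≈ 158000 V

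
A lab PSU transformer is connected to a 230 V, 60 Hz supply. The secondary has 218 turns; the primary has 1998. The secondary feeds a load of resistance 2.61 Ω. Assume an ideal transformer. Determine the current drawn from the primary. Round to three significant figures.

V_s = V_p × N_s/N_p = 230 × 218/1998 = 25.095 V.
I_s = V_s/R = 25.095/2.61 = 9.6150 A.
For an ideal transformer I_p N_p = I_s N_s, so I_p = 9.6150 × 218/1998 = 1.05 A.

I_p ≈ 1.05 A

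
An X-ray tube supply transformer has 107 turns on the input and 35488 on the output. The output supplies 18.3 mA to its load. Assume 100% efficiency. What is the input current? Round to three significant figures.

For an ideal transformer I_in/I_out = N_out/N_in, so I_in = 0.0183 × 35488/107 = 6.07 A.

I_in ≈ 6.07 A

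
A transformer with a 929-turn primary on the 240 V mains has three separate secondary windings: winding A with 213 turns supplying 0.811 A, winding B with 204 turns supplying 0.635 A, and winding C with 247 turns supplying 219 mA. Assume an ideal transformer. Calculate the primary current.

I_p ≈ 0.384 A

V_A = 240 × 213/929 = 55.027 V; V_B = 240 × 204/929 = 52.702 V; V_C = 240 × 247/929 = 63.811 V.
P_out = V_A I_A + V_B I_B + V_C I_C = 55.027×0.811 + 52.702×0.635 + 63.811×0.219 = 44.627 + 33.466 + 13.975 = 92.067 W.
Ideal ⇒ P_in = P_out, so I_p = P_out/V_p = 92.067/240 = 0.384 A.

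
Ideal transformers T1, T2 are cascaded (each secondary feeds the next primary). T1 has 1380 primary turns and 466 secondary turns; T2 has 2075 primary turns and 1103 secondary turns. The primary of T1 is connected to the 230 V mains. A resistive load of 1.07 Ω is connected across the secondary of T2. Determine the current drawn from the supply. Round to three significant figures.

I_supply ≈ 6.93 A

Secondary of T1: V = 230.00 × 466/1380 = 77.667 V.
Secondary of T2: V = 77.667 × 1103/2075 = 41.285 V.
I_load = 41.285/1.07 = 38.584 A, so P_out = 41.285 × 38.584 = 1592.9 W.
All ideal ⇒ P_in = P_out, so I_supply = 1592.9/230 = 6.93 A.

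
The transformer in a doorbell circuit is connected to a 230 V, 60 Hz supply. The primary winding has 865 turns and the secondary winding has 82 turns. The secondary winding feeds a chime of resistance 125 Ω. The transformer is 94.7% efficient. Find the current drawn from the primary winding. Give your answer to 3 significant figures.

V_s = 230 × 82/865 = 21.803 V.
I_s = V_s/R = 21.803/125 = 0.17443 A.
P_out = V_s I_s = 21.803 × 0.17443 = 3.8031 W.
P_in = P_out/η = 3.8031/0.947 = 4.0160 W.
I_p = P_in/V_p = 4.0160/230 = 0.0175 A.

I_p ≈ 0.0175 A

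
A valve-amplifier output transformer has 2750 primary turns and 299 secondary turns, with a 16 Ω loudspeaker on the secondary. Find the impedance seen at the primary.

Z_p = (N_p/N_s)² × Z_s = (2750/299)² × 16 = 1350 Ω.

Z_p ≈ 1350 Ω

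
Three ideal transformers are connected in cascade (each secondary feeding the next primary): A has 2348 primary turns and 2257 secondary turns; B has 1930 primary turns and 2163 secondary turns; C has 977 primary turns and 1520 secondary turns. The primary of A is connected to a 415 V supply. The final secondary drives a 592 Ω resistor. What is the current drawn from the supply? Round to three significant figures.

I_supply ≈ 1.97 A

After A: V = 415.00 × 2257/2348 = 398.92 V.
After B: V = 398.92 × 2163/1930 = 447.08 V.
After C: V = 447.08 × 1520/977 = 695.55 V.
I_load = 695.55/592 = 1.1749 A, so P_out = 695.55 × 1.1749 = 817.22 W.
All ideal ⇒ P_in = P_out, so I_supply = 817.22/415 = 1.97 A.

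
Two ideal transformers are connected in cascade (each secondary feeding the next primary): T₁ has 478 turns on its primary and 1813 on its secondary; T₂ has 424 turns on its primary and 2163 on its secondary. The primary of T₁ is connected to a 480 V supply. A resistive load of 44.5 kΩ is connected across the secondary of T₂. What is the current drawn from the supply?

I_supply ≈ 4.04 A

After T₁: V = 480.00 × 1813/478 = 1820.6 V.
After T₂: V = 1820.6 × 2163/424 = 9287.6 V.
I_load = 9287.6/44500 = 0.20871 A, so P_out = 9287.6 × 0.20871 = 1938.4 W.
All ideal ⇒ P_in = P_out, so I_supply = 1938.4/480 = 4.04 A.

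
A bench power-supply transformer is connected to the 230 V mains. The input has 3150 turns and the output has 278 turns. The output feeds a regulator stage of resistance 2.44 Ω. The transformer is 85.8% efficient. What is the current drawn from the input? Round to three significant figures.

I_in ≈ 0.856 A

V_out = 230 × 278/3150 = 20.298 V.
I_out = V_out/R = 20.298/2.44 = 8.3190 A.
P_out = V_out I_out = 20.298 × 8.3190 = 168.86 W.
P_in = P_out/η = 168.86/0.858 = 196.81 W.
I_in = P_in/V_in = 196.81/230 = 0.856 A.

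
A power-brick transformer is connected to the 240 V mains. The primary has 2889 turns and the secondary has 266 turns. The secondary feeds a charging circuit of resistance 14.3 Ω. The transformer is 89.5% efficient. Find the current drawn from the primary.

I_p ≈ 0.159 A

V_s = 240 × 266/2889 = 22.098 V.
I_s = V_s/R = 22.098/14.3 = 1.5453 A.
P_out = V_s I_s = 22.098 × 1.5453 = 34.147 W.
P_in = P_out/η = 34.147/0.895 = 38.153 W.
I_p = P_in/V_p = 38.153/240 = 0.159 A.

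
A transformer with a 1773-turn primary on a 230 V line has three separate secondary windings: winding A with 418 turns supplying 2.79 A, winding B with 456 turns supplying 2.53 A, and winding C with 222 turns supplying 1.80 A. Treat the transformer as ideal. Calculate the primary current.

V_A = 230 × 418/1773 = 54.224 V; V_B = 230 × 456/1773 = 59.154 V; V_C = 230 × 222/1773 = 28.799 V.
P_out = V_A I_A + V_B I_B + V_C I_C = 54.224×2.79 + 59.154×2.53 + 28.799×1.80 = 151.29 + 149.66 + 51.838 = 352.78 W.
Ideal ⇒ P_in = P_out, so I_p = P_out/V_p = 352.78/230 = 1.53 A.

I_p ≈ 1.53 A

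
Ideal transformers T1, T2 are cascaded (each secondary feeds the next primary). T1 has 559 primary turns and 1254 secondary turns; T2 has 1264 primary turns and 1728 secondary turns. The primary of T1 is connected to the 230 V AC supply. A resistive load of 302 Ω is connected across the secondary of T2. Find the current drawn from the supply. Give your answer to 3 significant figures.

I_supply ≈ 7.16 A

Secondary of T1: V = 230.00 × 1254/559 = 515.96 V.
Secondary of T2: V = 515.96 × 1728/1264 = 705.36 V.
I_load = 705.36/302 = 2.3356 A, so P_out = 705.36 × 2.3356 = 1647.5 W.
All ideal ⇒ P_in = P_out, so I_supply = 1647.5/230 = 7.16 A.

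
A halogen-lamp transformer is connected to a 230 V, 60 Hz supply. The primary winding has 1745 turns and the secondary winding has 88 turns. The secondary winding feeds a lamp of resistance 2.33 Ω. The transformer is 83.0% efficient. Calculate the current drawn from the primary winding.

V_s = 230 × 88/1745 = 11.599 V.
I_s = V_s/R = 11.599/2.33 = 4.9780 A.
P_out = V_s I_s = 11.599 × 4.9780 = 57.740 W.
P_in = P_out/η = 57.740/0.830 = 69.566 W.
I_p = P_in/V_p = 69.566/230 = 0.302 A.

I_p ≈ 0.302 A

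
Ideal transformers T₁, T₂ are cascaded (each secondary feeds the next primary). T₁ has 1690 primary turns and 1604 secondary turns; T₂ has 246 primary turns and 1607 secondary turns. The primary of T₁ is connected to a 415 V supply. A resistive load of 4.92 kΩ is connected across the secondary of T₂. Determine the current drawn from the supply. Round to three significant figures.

I_supply ≈ 3.24 A

After T₁: V = 415.00 × 1604/1690 = 393.88 V.
After T₂: V = 393.88 × 1607/246 = 2573.0 V.
I_load = 2573.0/4920 = 0.52298 A, so P_out = 2573.0 × 0.52298 = 1345.6 W.
All ideal ⇒ P_in = P_out, so I_supply = 1345.6/415 = 3.24 A.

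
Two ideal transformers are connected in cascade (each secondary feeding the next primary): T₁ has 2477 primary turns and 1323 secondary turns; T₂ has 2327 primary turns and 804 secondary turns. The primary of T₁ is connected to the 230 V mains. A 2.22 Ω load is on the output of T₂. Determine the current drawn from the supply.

I_supply ≈ 3.53 A

After T₁: V = 230.00 × 1323/2477 = 122.85 V.
After T₂: V = 122.85 × 804/2327 = 42.444 V.
I_load = 42.444/2.22 = 19.119 A, so P_out = 42.444 × 19.119 = 811.50 W.
All ideal ⇒ P_in = P_out, so I_supply = 811.50/230 = 3.53 A.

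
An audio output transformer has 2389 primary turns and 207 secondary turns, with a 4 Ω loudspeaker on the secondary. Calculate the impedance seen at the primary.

Z_p ≈ 533 Ω

Z_p = (N_p/N_s)² × Z_s = (2389/207)² × 4 = 533 Ω.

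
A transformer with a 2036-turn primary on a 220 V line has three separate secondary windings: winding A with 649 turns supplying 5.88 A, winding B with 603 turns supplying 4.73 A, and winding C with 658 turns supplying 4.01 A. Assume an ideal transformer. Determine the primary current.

V_A = 220 × 649/2036 = 70.128 V; V_B = 220 × 603/2036 = 65.157 V; V_C = 220 × 658/2036 = 71.100 V.
P_out = V_A I_A + V_B I_B + V_C I_C = 70.128×5.88 + 65.157×4.73 + 71.100×4.01 = 412.35 + 308.19 + 285.11 = 1005.7 W.
Ideal ⇒ P_in = P_out, so I_p = P_out/V_p = 1005.7/220 = 4.57 A.

I_p ≈ 4.57 A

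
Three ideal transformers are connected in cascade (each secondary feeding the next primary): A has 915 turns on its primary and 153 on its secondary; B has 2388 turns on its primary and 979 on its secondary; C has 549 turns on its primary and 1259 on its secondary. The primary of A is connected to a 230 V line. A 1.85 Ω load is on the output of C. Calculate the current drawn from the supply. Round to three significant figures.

After A: V = 230.00 × 153/915 = 38.459 V.
After B: V = 38.459 × 979/2388 = 15.767 V.
After C: V = 15.767 × 1259/549 = 36.158 V.
I_load = 36.158/1.85 = 19.545 A, so P_out = 36.158 × 19.545 = 706.69 W.
All ideal ⇒ P_in = P_out, so I_supply = 706.69/230 = 3.07 A.

I_supply ≈ 3.07 A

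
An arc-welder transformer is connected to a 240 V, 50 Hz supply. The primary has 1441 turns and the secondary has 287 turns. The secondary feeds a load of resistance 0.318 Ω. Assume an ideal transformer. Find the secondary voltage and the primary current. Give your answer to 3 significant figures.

V_s ≈ 47.8 V, I_p ≈ 29.9 A

V_s = V_p × N_s/N_p = 240 × 287/1441 = 47.800 V.
I_s = V_s/R = 47.800/0.318 = 150.31 A.
I_p = I_s × N_s/N_p = 150.31 × 287/1441 = 29.9 A.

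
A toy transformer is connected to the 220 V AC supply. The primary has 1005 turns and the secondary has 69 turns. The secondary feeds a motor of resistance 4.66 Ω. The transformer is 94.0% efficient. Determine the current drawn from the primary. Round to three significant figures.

V_s = 220 × 69/1005 = 15.104 V.
I_s = V_s/R = 15.104/4.66 = 3.2413 A.
P_out = V_s I_s = 15.104 × 3.2413 = 48.958 W.
P_in = P_out/η = 48.958/0.940 = 52.083 W.
I_p = P_in/V_p = 52.083/220 = 0.237 A.

I_p ≈ 0.237 A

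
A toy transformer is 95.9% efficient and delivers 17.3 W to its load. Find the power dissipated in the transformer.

P_in = P_out/η = 17.3/0.959 = 18.0396 W.
P_loss = P_in − P_out = 18.0396 − 17.3 = 0.740 W.

P_loss ≈ 0.740 W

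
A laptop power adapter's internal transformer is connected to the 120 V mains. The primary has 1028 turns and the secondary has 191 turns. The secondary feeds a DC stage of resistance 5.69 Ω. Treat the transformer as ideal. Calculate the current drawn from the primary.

V_s = V_p × N_s/N_p = 120 × 191/1028 = 22.296 V.
I_s = V_s/R = 22.296/5.69 = 3.9184 A.
For an ideal transformer I_p N_p = I_s N_s, so I_p = 3.9184 × 191/1028 = 0.728 A.

I_p ≈ 0.728 A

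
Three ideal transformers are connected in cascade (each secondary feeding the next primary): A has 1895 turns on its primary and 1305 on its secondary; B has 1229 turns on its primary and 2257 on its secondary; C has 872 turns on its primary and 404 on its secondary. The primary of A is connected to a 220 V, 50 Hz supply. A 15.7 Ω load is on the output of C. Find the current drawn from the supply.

I_supply ≈ 4.81 A

Secondary of A: V = 220.00 × 1305/1895 = 151.50 V.
Secondary of B: V = 151.50 × 2257/1229 = 278.23 V.
Secondary of C: V = 278.23 × 404/872 = 128.90 V.
I_load = 128.90/15.7 = 8.2105 A, so P_out = 128.90 × 8.2105 = 1058.4 W.
All ideal ⇒ P_in = P_out, so I_supply = 1058.4/220 = 4.81 A.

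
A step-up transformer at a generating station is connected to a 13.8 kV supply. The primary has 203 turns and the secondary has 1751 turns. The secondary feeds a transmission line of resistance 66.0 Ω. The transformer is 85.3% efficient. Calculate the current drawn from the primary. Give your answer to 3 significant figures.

I_p ≈ 18200 A

V_s = 13800 × 1751/203 = 119030 V.
I_s = V_s/R = 119030/66.0 = 1803.5 A.
P_out = V_s I_s = 119030 × 1803.5 = 2.1468×10^8 W.
P_in = P_out/η = 2.1468×10^8/0.853 = 2.5168×10^8 W.
I_p = P_in/V_p = 2.5168×10^8/13800 = 18200 A.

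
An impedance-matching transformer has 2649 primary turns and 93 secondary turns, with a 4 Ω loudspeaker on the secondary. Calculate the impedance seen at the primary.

Z_p = (N_p/N_s)² × Z_s = (2649/93)² × 4 = 3250 Ω.

Z_p ≈ 3250 Ω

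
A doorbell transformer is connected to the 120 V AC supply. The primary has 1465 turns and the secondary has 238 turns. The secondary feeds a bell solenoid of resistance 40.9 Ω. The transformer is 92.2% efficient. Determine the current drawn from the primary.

V_s = 120 × 238/1465 = 19.495 V.
I_s = V_s/R = 19.495/40.9 = 0.47665 A.
P_out = V_s I_s = 19.495 × 0.47665 = 9.2922 W.
P_in = P_out/η = 9.2922/0.922 = 10.078 W.
I_p = P_in/V_p = 10.078/120 = 0.0840 A.

I_p ≈ 0.0840 A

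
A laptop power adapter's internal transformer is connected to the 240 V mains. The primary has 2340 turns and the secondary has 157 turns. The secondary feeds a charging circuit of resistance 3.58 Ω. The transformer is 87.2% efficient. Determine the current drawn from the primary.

I_p ≈ 0.346 A

V_s = 240 × 157/2340 = 16.103 V.
I_s = V_s/R = 16.103/3.58 = 4.4979 A.
P_out = V_s I_s = 16.103 × 4.4979 = 72.428 W.
P_in = P_out/η = 72.428/0.872 = 83.060 W.
I_p = P_in/V_p = 83.060/240 = 0.346 A.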